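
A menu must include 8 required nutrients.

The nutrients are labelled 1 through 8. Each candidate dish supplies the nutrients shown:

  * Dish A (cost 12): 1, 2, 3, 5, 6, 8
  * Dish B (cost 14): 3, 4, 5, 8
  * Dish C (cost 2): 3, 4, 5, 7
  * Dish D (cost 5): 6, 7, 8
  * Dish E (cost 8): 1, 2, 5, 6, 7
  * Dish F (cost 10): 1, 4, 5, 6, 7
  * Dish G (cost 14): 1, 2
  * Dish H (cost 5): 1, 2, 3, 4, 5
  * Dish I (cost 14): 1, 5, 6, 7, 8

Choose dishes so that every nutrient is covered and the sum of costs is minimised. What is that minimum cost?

D, H together cover every nutrient (D ∪ H = {1, 2, 3, 4, 5, 6, 7, 8}); total cost 5 + 5 = 10.
The greedy pick C, D, H costs 12; no covering selection beats 10.

10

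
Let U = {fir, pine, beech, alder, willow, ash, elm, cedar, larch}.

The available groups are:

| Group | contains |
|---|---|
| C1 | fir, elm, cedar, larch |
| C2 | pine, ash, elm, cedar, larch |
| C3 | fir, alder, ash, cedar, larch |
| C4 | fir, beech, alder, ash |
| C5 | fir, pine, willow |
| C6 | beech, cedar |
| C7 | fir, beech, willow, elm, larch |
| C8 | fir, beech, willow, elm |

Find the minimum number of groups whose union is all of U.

Take {C2, C4, C5}. Their union is {fir, pine, beech, alder, willow, ash, elm, cedar, larch}, which is all 9 points.
No 2 of the 8 groups cover everything (all 28 combinations miss at least one point), so 3 is optimal.

3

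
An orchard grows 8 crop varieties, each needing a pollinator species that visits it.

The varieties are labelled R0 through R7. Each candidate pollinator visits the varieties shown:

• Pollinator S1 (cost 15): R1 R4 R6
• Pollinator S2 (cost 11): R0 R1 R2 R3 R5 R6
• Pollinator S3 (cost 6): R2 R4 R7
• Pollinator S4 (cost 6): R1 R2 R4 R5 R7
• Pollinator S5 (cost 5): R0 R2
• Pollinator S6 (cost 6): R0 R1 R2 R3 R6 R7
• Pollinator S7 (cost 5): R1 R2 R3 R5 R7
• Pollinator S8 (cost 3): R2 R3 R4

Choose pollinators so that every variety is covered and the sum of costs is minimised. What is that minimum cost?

S4, S6 together cover every variety (S4 ∪ S6 = {R0, R1, R2, R3, R4, R5, R6, R7}); total cost 6 + 6 = 12.
No covering selection has total cost below 12.

12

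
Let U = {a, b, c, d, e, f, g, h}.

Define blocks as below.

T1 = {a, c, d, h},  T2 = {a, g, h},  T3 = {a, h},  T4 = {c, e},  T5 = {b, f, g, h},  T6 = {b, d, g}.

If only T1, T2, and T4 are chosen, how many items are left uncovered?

Union of T1, T2, T4 = {a, c, d, e, g, h}.
Not covered: b, f — 2 items.

2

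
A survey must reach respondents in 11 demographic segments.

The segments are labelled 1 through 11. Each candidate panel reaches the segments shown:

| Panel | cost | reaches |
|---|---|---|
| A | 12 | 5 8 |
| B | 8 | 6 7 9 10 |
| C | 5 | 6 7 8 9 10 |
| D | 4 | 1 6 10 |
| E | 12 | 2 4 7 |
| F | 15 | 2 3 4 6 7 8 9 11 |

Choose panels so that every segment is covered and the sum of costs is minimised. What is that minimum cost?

A, D, F together cover every segment (A ∪ D ∪ F = {1, 2, 3, 4, 5, 6, 7, 8, 9, 10, 11}); total cost 12 + 4 + 15 = 31.
The greedy pick C, F, D, A costs 36; no covering selection beats 31.

31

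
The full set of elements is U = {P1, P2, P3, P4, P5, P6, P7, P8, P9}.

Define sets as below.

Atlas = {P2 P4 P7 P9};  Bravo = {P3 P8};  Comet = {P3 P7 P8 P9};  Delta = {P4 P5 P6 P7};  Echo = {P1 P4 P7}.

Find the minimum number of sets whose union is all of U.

Atlas, Bravo, Delta, and Echo cover everything between them: the union {P1, P2, P3, P4, P5, P6, P7, P8, P9} is all of U.
Only Atlas contains P2, so Atlas is forced; the remaining 5 elements need at least 3 more sets (each remaining set adds at most 2) — so at least 4 sets are needed, and 4 is optimal.

4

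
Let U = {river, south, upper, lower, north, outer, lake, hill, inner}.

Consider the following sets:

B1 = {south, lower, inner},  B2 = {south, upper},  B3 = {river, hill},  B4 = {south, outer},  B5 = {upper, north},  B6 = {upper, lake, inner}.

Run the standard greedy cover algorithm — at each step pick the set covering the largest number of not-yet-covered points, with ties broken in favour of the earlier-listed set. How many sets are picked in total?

Greedy: pick B1 (covers 3 new) → pick B3 (covers 2 new) → pick B5 (covers 2 new) → pick B4 (covers 1 new) → pick B6 (covers 1 new). Total picks: 5.

5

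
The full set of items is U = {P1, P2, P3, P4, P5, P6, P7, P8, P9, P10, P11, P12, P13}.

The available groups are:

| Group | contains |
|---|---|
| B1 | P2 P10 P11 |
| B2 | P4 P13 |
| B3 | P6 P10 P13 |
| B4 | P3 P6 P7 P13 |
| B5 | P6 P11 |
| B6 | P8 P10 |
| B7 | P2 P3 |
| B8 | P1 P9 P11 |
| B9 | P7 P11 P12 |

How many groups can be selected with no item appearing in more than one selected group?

4

B2, B6, B7, B8 are pairwise disjoint (B2={P4,P13}; B6={P8,P10}; B7={P2,P3}; B8={P1,P9,P11}).
Every remaining group overlaps one of these, and no 5 of the listed groups are pairwise disjoint, so 4 is the maximum.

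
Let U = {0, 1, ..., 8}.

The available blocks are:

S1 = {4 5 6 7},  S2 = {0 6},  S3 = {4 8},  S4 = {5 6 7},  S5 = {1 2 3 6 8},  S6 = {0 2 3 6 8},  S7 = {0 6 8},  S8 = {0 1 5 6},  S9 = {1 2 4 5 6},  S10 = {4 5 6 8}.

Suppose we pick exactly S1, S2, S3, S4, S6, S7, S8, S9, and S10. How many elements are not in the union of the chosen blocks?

Union of S1, S2, S3, S4, S6, S7, S8, S9, S10 = {0, 1, 2, 3, 4, 5, 6, 7, 8} — that's every element, so 0 are uncovered.

0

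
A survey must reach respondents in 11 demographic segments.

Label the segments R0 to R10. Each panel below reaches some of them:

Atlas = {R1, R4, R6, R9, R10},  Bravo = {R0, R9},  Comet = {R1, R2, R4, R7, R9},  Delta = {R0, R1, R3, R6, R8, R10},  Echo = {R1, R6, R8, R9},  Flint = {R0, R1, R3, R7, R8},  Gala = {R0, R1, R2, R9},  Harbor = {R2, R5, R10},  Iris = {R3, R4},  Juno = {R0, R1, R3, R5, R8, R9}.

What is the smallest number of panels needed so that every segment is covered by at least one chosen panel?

3

Take {Comet, Delta, Juno}. Their union is {R0, R1, R2, R3, R4, R5, R6, R7, R8, R9, R10}, which is all 11 segments.
No 2 of the 10 panels cover everything (all 45 combinations miss at least one segment), so 3 is optimal.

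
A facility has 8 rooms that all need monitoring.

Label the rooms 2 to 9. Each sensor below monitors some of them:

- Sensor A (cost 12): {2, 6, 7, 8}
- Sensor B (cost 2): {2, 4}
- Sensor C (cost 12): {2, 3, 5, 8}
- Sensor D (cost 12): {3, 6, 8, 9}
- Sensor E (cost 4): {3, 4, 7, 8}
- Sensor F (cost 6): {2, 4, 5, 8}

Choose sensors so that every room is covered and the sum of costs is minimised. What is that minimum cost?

D, E, F together cover every room (D ∪ E ∪ F = {2, 3, 4, 5, 6, 7, 8, 9}); total cost 12 + 4 + 6 = 22.
The greedy pick B, E, D, F costs 24; no covering selection beats 22.

22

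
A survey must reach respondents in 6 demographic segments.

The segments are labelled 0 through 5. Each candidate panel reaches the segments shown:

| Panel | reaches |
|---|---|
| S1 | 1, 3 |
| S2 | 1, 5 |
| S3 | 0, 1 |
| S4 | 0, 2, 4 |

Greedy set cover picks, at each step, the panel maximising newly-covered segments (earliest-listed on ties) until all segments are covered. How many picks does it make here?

Greedy: pick S4 (covers 3 new) → pick S1 (covers 2 new) → pick S2 (covers 1 new). Total picks: 3.

3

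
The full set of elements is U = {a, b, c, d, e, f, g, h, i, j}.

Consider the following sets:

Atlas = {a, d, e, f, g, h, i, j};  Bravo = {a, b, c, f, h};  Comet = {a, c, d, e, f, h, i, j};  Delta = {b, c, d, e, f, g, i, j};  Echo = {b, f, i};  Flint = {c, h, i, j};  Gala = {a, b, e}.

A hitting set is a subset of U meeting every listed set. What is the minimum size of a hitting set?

2

T = {b, j} meets every set (each contains at least one member of T), and |T| = 2.
The sets Flint, Gala are pairwise disjoint, so any hitting set needs a separate element for each — at least 2. Hence 2 is optimal.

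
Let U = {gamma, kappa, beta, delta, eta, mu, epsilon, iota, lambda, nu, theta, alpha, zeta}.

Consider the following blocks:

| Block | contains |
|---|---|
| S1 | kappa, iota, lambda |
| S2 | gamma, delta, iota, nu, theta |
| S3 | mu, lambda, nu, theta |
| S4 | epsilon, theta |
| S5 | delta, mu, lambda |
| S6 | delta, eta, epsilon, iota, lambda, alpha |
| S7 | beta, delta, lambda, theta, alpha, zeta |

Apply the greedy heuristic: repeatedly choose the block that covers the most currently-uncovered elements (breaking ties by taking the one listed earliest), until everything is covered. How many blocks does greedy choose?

Greedy: pick S6 (covers 6 new) → pick S2 (covers 3 new) → pick S7 (covers 2 new) → pick S1 (covers 1 new) → pick S3 (covers 1 new). Total picks: 5.

5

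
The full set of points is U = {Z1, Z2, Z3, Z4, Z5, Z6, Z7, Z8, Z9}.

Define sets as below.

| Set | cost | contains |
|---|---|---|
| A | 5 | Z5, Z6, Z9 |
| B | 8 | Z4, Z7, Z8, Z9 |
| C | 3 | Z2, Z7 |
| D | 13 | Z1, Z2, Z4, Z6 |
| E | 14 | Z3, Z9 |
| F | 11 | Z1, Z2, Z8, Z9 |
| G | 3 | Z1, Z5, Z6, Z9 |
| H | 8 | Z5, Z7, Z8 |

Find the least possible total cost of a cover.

B, C, E, G together cover every point (B ∪ C ∪ E ∪ G = {Z1, Z2, Z3, Z4, Z5, Z6, Z7, Z8, Z9}); total cost 8 + 3 + 14 + 3 = 28.
No covering selection has total cost below 28.

28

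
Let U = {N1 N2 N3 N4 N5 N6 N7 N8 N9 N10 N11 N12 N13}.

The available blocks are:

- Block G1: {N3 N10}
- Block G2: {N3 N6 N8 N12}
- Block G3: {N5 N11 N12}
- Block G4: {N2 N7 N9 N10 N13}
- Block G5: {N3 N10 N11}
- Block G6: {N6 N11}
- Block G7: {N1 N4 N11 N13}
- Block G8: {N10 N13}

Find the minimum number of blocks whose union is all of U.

G2, G3, G4, and G7 cover everything between them: the union {N1, N2, N3, N4, N5, N6, N7, N8, N9, N10, N11, N12, N13} is all of U.
Only G7 contains N1, so G7 is forced; the remaining 9 elements need at least 3 more blocks (each remaining block adds at most 4) — so at least 4 blocks are needed, and 4 is optimal.

4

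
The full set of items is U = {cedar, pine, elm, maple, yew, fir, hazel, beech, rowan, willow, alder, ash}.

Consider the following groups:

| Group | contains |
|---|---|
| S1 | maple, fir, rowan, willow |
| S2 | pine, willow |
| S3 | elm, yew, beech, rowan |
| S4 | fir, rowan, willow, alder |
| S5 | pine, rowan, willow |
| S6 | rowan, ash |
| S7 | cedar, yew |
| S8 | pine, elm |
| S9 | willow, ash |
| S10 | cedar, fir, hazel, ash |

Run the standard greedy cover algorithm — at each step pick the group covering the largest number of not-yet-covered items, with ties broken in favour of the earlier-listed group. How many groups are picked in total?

5

Greedy: pick S1 (covers 4 new) → pick S3 (covers 3 new) → pick S10 (covers 3 new) → pick S2 (covers 1 new) → pick S4 (covers 1 new). Total picks: 5.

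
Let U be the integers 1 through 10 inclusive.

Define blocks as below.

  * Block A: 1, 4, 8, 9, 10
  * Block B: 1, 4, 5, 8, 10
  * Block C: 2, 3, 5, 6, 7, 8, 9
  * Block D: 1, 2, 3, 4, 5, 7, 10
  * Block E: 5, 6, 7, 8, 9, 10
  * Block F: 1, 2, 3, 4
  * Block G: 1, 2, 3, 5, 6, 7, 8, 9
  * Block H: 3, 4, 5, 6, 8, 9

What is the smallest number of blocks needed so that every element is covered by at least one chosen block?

2

E and F cover everything between them: the union {1, 2, 3, 4, 5, 6, 7, 8, 9, 10} is all of U.
No single block has all 10 elements (the largest, G, has 8), so 2 is optimal.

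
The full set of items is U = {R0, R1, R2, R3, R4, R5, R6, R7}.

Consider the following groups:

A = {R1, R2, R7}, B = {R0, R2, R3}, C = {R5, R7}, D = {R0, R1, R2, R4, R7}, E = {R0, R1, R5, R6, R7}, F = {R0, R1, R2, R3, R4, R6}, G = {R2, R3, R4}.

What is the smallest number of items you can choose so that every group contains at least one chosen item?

2

Take H = {R2, R7}. Each listed group contains at least one of these, so H is a hitting set of size 2.
The groups B, C are pairwise disjoint, so any hitting set needs a separate item for each — at least 2. Hence 2 is optimal.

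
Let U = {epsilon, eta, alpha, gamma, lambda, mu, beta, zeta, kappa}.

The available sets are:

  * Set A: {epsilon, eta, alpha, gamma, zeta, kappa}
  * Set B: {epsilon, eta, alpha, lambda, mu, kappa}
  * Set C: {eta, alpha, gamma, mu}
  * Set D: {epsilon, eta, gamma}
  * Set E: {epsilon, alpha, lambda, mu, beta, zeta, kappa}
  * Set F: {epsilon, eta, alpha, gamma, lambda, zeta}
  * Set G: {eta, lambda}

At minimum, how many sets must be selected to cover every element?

C and E together: C ∪ E = {epsilon, eta, alpha, gamma, lambda, mu, beta, zeta, kappa} — every element is covered.
No single set has all 9 elements (the largest, E, has 7), so 2 is optimal.

2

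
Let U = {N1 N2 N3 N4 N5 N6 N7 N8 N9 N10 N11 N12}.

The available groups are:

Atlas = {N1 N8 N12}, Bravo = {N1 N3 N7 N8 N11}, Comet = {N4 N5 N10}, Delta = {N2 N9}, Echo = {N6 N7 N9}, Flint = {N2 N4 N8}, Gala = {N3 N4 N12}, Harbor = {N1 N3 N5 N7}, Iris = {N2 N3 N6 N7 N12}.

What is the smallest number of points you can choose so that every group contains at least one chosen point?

4

The 4 points {N2, N4, N7, N8} hit every group.
No choice of 3 points meets every group, so 4 is the minimum.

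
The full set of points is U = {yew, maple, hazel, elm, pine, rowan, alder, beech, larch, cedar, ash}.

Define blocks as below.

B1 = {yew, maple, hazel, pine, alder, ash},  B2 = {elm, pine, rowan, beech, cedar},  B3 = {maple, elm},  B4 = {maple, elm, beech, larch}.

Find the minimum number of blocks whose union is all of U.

3

Take {B1, B2, B4}. Their union is {yew, maple, hazel, elm, pine, rowan, alder, beech, larch, cedar, ash}, which is all 11 points.
Only B1 contains yew, so B1 is forced; the remaining 5 points need at least 2 more blocks (each remaining block adds at most 4) — so at least 3 blocks are needed, and 3 is optimal.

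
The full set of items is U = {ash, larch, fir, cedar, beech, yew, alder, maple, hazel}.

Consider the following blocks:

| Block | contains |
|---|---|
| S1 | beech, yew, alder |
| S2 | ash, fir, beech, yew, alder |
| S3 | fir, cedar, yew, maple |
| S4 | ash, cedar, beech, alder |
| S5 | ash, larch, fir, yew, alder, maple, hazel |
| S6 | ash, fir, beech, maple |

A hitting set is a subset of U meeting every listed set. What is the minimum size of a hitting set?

The 2 items {beech, maple} hit every block.
No single item lies in every block, so at least 2 are needed and 2 is optimal.

2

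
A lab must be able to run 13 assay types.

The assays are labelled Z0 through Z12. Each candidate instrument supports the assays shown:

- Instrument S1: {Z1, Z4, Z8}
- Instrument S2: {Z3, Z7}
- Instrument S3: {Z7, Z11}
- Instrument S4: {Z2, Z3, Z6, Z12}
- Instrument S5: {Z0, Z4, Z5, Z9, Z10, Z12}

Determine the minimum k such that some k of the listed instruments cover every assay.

Take {S1, S3, S4, S5}. Their union is {Z0, Z1, Z2, Z3, Z4, Z5, Z6, Z7, Z8, Z9, Z10, Z11, Z12}, which is all 13 assays.
Only S5 contains Z0, so S5 is forced; the remaining 7 assays need at least 3 more instruments (each remaining instrument adds at most 3) — so at least 4 instruments are needed, and 4 is optimal.

4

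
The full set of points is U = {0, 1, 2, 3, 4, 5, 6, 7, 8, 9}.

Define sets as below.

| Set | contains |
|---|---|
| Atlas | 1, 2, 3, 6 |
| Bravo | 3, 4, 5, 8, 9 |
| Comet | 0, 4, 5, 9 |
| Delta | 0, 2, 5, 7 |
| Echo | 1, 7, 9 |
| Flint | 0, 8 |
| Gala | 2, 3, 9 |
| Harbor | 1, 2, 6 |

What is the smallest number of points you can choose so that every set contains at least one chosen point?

Take H = {2, 8, 9}. Each listed set contains at least one of these, so H is a hitting set of size 3.
No choice of 2 points meets every set, so 3 is the minimum.

3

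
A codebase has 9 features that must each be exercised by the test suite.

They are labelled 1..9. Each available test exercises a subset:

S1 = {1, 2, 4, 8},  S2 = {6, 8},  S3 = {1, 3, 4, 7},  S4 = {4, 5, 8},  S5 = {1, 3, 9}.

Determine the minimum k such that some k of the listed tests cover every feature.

S1 and S2 and S3 and S4 and S5 together: S1 ∪ S2 ∪ S3 ∪ S4 ∪ S5 = {1, 2, 3, 4, 5, 6, 7, 8, 9} — every feature is covered.
No 4 of the 5 tests cover everything (all 5 combinations miss at least one feature), so 5 is optimal.

5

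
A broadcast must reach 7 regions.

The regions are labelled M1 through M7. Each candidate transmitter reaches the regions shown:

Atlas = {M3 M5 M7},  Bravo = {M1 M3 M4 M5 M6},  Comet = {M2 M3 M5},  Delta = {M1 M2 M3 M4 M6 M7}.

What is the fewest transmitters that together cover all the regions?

2

Bravo and Delta together: Bravo ∪ Delta = {M1, M2, M3, M4, M5, M6, M7} — every region is covered.
No single transmitter has all 7 regions (the largest, Delta, has 6), so 2 is optimal.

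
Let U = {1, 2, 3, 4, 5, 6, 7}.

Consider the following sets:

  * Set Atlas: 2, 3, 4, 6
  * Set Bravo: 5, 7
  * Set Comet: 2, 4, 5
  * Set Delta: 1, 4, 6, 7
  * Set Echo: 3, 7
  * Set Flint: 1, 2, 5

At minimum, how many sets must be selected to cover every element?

Take {Atlas, Delta, Flint}. Their union is {1, 2, 3, 4, 5, 6, 7}, which is all 7 elements.
No 2 of the 6 sets cover everything (all 15 combinations miss at least one element), so 3 is optimal.

3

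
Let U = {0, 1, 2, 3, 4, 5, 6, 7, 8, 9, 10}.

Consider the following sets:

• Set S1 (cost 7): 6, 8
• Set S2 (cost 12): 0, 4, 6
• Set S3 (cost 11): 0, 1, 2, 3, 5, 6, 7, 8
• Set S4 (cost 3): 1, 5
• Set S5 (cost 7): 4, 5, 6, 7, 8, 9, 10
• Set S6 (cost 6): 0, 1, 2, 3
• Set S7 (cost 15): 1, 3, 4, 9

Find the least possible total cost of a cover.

S5, S6 together cover every item (S5 ∪ S6 = {0, 1, 2, 3, 4, 5, 6, 7, 8, 9, 10}); total cost 7 + 6 = 13.
No covering selection has total cost below 13.

13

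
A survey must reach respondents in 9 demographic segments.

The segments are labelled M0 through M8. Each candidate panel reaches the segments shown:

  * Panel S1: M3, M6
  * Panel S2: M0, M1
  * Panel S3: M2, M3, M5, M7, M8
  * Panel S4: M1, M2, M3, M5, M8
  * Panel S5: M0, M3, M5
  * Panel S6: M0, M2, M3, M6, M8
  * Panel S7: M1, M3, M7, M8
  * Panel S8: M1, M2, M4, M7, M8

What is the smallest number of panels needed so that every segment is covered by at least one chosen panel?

S4 and S6 and S8 together: S4 ∪ S6 ∪ S8 = {M0, M1, M2, M3, M4, M5, M6, M7, M8} — every segment is covered.
Only S8 contains M4, so S8 is forced; the remaining 4 segments need at least 2 more panels (each remaining panel adds at most 3) — so at least 3 panels are needed, and 3 is optimal.

3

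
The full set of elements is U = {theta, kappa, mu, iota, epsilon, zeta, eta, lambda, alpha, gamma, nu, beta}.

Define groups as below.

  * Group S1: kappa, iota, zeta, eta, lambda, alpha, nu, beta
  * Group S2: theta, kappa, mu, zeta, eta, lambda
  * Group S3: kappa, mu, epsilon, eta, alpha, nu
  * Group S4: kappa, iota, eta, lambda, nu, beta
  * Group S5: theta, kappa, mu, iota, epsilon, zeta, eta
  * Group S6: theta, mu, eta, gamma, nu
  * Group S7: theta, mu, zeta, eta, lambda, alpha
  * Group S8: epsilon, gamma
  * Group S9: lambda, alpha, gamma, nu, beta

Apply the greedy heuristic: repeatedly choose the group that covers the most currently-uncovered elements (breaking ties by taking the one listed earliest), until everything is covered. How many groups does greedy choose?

Greedy: pick S1 (covers 8 new) → pick S5 (covers 3 new) → pick S6 (covers 1 new). Total picks: 3.
(The true minimum cover uses only 2 groups, so greedy is not optimal here.)

3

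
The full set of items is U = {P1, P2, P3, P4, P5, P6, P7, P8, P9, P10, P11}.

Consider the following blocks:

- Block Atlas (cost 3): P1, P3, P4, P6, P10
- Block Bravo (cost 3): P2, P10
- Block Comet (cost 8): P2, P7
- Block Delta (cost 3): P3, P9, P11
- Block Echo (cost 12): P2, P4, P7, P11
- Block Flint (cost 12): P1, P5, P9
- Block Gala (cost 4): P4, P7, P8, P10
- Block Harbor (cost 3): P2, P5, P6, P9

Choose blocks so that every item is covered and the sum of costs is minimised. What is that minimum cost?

Atlas, Delta, Gala, Harbor together cover every item (Atlas ∪ Delta ∪ Gala ∪ Harbor = {P1, P2, P3, P4, P5, P6, P7, P8, P9, P10, P11}); total cost 3 + 3 + 4 + 3 = 13.
No covering selection has total cost below 13.

13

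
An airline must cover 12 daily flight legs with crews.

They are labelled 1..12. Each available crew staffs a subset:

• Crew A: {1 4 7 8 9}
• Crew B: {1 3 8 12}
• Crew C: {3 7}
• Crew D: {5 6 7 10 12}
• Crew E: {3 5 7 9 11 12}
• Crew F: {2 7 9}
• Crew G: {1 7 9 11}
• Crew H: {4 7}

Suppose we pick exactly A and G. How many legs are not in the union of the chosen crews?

6

Union of A, G = {1, 4, 7, 8, 9, 11}.
Not covered: 2, 3, 5, 6, 10, 12 — 6 legs.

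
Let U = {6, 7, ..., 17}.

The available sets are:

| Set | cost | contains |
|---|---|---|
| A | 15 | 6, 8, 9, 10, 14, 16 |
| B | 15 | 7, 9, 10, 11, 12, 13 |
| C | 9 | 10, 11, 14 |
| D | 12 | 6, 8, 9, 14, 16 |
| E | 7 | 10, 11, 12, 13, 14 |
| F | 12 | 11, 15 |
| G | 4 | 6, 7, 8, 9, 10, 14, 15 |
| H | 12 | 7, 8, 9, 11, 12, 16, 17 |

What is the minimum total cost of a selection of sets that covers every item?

E, G, H together cover every item (E ∪ G ∪ H = {6, 7, 8, 9, 10, 11, 12, 13, 14, 15, 16, 17}); total cost 7 + 4 + 12 = 23.
No covering selection has total cost below 23.

23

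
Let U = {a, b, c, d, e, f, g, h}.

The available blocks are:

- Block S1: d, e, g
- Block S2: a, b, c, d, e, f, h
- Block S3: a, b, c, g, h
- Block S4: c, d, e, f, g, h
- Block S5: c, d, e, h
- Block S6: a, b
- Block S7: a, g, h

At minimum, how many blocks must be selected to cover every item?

Take {S3, S4}. Their union is {a, b, c, d, e, f, g, h}, which is all 8 items.
No single block has all 8 items (the largest, S2, has 7), so 2 is optimal.

2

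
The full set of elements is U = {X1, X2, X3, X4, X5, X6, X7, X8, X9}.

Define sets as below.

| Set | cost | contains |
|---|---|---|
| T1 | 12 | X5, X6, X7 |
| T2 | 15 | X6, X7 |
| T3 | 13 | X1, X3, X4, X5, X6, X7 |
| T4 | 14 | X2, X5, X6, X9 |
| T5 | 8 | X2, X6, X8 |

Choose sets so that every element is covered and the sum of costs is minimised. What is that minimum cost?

T3, T4, T5 together cover every element (T3 ∪ T4 ∪ T5 = {X1, X2, X3, X4, X5, X6, X7, X8, X9}); total cost 13 + 14 + 8 = 35.
No covering selection has total cost below 35.

35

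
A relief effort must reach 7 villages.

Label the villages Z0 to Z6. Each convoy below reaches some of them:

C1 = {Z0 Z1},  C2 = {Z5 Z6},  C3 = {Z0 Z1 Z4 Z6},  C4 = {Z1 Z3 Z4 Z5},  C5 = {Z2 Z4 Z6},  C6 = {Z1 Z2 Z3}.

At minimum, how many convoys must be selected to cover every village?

C3 and C4 and C6 together: C3 ∪ C4 ∪ C6 = {Z0, Z1, Z2, Z3, Z4, Z5, Z6} — every village is covered.
No 2 of the 6 convoys cover everything (all 15 combinations miss at least one village), so 3 is optimal.

3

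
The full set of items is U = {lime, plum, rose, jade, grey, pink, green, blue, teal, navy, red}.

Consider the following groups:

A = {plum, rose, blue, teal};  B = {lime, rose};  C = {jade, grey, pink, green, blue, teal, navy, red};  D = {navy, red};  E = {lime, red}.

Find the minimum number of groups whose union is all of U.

3

A and C and E together: A ∪ C ∪ E = {lime, plum, rose, jade, grey, pink, green, blue, teal, navy, red} — every item is covered.
Only A contains plum, so A is forced; the remaining 7 items need at least 2 more groups (each remaining group adds at most 6) — so at least 3 groups are needed, and 3 is optimal.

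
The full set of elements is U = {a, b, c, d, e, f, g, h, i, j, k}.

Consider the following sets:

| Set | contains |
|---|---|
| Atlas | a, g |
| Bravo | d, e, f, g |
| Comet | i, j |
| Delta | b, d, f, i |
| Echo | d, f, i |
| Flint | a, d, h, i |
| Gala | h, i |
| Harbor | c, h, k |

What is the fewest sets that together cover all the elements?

5

Atlas, Bravo, Comet, Delta, and Harbor cover everything between them: the union {a, b, c, d, e, f, g, h, i, j, k} is all of U.
No 4 of the 8 sets cover everything (all 70 combinations miss at least one element), so 5 is optimal.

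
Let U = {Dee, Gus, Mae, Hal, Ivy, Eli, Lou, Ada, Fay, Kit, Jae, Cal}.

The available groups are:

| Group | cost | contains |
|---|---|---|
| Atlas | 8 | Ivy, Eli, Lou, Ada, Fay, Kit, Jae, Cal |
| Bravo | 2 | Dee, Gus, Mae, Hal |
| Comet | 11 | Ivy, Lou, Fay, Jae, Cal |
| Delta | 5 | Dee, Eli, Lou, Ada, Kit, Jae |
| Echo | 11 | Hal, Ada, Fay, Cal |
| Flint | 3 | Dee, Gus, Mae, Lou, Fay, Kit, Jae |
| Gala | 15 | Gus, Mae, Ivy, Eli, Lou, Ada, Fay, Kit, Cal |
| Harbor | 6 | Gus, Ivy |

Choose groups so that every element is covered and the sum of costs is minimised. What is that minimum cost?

Atlas, Bravo together cover every element (Atlas ∪ Bravo = {Dee, Gus, Mae, Hal, Ivy, Eli, Lou, Ada, Fay, Kit, Jae, Cal}); total cost 8 + 2 = 10.
The greedy pick Flint, Atlas, Bravo costs 13; no covering selection beats 10.

10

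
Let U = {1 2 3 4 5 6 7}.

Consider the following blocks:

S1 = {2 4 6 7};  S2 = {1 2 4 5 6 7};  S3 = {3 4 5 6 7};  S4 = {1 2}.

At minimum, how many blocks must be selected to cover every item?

Take {S2, S3}. Their union is {1, 2, 3, 4, 5, 6, 7}, which is all 7 items.
No single block has all 7 items (the largest, S2, has 6), so 2 is optimal.

2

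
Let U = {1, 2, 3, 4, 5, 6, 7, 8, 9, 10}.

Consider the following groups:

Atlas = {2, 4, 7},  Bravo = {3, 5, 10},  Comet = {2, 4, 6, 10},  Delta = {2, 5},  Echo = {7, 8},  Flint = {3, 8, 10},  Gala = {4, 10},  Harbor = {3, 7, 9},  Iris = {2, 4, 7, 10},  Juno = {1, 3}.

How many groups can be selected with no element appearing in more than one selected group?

4

Delta, Echo, Gala, Juno are pairwise disjoint (Delta={2,5}; Echo={7,8}; Gala={4,10}; Juno={1,3}).
Every remaining group overlaps one of these, and no 5 of the listed groups are pairwise disjoint, so 4 is the maximum.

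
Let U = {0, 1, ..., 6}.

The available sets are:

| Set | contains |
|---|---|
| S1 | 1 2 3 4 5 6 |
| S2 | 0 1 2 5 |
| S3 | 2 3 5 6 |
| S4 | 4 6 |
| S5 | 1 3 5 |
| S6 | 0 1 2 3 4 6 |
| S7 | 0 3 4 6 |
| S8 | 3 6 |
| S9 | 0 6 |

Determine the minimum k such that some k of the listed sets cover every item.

2

S2 and S7 together: S2 ∪ S7 = {0, 1, 2, 3, 4, 5, 6} — every item is covered.
No single set has all 7 items (the largest, S1, has 6), so 2 is optimal.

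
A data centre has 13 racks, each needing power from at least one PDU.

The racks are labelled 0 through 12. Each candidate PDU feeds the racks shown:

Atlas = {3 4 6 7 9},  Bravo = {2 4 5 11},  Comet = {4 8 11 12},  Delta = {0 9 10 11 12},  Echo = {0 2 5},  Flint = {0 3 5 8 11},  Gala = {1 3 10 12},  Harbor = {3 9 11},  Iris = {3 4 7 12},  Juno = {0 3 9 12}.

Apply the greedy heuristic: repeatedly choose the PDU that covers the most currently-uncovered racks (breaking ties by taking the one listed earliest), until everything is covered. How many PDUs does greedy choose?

Greedy: pick Atlas (covers 5 new) → pick Delta (covers 4 new) → pick Bravo (covers 2 new) → pick Comet (covers 1 new) → pick Gala (covers 1 new). Total picks: 5.
(The true minimum cover uses only 4 PDUs, so greedy is not optimal here.)

5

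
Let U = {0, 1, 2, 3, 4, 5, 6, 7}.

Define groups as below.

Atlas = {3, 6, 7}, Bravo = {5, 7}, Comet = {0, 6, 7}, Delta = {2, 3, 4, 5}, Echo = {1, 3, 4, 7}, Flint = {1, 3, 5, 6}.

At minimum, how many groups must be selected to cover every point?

Comet, Delta, and Echo cover everything between them: the union {0, 1, 2, 3, 4, 5, 6, 7} is all of U.
Only Comet contains 0, so Comet is forced; the remaining 5 points need at least 2 more groups (each remaining group adds at most 4) — so at least 3 groups are needed, and 3 is optimal.

3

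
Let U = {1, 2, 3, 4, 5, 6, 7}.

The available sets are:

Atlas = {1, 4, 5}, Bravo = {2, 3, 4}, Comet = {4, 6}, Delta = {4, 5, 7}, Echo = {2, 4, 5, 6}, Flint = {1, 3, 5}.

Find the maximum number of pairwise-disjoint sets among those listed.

2

Comet, Flint are pairwise disjoint (Comet={4,6}; Flint={1,3,5}).
Every remaining set overlaps one of these, and no 3 of the listed sets are pairwise disjoint, so 2 is the maximum.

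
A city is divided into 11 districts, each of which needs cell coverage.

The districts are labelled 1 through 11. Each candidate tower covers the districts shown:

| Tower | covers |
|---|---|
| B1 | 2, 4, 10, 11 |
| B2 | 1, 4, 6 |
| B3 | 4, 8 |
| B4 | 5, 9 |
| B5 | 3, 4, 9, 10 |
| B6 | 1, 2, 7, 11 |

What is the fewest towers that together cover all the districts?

5

B2 and B3 and B4 and B5 and B6 together: B2 ∪ B3 ∪ B4 ∪ B5 ∪ B6 = {1, 2, 3, 4, 5, 6, 7, 8, 9, 10, 11} — every district is covered.
No 4 of the 6 towers cover everything (all 15 combinations miss at least one district), so 5 is optimal.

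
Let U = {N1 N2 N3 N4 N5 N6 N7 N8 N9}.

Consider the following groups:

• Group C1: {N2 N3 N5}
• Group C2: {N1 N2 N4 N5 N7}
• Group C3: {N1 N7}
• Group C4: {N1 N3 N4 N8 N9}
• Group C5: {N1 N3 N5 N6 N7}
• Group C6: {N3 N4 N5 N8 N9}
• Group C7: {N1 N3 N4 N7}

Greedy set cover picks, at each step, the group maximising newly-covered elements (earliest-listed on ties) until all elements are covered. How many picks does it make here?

Greedy: pick C2 (covers 5 new) → pick C4 (covers 3 new) → pick C5 (covers 1 new). Total picks: 3.

3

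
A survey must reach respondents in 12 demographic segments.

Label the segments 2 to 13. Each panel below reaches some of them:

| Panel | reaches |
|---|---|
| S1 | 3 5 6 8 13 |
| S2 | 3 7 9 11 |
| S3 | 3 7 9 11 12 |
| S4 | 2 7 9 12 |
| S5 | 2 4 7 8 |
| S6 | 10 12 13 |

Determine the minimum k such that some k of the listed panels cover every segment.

4

Take {S1, S3, S5, S6}. Their union is {2, 3, 4, 5, 6, 7, 8, 9, 10, 11, 12, 13}, which is all 12 segments.
Only S6 contains 10, so S6 is forced; the remaining 9 segments need at least 3 more panels (each remaining panel adds at most 4) — so at least 4 panels are needed, and 4 is optimal.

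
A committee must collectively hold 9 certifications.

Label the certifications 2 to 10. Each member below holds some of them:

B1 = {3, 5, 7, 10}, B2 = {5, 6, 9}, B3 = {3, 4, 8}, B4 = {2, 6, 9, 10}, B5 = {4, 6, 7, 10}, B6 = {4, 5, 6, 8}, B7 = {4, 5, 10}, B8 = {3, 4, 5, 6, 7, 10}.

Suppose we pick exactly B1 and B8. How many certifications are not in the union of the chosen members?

3

Union of B1, B8 = {3, 4, 5, 6, 7, 10}.
Not covered: 2, 8, 9 — 3 certifications.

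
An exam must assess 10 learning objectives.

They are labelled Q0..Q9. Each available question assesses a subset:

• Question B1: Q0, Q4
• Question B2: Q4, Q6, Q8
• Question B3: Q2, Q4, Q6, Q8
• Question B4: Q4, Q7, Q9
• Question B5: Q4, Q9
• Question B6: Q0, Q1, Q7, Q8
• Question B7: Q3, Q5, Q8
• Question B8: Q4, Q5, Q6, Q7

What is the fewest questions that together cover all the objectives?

4

B3 and B4 and B6 and B7 together: B3 ∪ B4 ∪ B6 ∪ B7 = {Q0, Q1, Q2, Q3, Q4, Q5, Q6, Q7, Q8, Q9} — every objective is covered.
Only B7 contains Q3, so B7 is forced; the remaining 7 objectives need at least 3 more questions (each remaining question adds at most 3) — so at least 4 questions are needed, and 4 is optimal.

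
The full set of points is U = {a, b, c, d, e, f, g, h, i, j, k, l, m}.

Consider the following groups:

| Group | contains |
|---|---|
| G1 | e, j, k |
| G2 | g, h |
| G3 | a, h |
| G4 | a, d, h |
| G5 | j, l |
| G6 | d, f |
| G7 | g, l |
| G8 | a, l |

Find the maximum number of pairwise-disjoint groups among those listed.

G1, G3, G6, G7 are pairwise disjoint (G1={e,j,k}; G3={a,h}; G6={d,f}; G7={g,l}).
Every remaining group overlaps one of these, and no 5 of the listed groups are pairwise disjoint, so 4 is the maximum.

4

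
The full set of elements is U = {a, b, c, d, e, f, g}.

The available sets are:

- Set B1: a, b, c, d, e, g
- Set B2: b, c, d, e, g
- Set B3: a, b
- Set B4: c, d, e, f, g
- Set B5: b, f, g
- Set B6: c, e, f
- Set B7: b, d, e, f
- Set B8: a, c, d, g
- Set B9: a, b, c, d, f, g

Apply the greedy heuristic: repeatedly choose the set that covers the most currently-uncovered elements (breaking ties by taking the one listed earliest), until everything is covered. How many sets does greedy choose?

Greedy: pick B1 (covers 6 new) → pick B4 (covers 1 new). Total picks: 2.

2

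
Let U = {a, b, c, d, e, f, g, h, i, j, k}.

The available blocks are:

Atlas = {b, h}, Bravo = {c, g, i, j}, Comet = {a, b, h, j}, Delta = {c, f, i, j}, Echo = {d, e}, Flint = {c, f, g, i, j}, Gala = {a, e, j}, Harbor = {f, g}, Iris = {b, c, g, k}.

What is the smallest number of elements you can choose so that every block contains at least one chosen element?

The 4 elements {c, e, f, h} hit every block.
No choice of 3 elements meets every block, so 4 is the minimum.

4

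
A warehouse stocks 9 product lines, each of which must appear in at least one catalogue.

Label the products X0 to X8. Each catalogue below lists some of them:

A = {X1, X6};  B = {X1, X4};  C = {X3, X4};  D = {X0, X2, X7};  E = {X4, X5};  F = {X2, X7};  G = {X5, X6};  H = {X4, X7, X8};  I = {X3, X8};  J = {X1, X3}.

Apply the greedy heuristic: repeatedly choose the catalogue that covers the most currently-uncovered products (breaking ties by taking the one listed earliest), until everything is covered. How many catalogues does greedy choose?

5

Greedy: pick D (covers 3 new) → pick A (covers 2 new) → pick C (covers 2 new) → pick E (covers 1 new) → pick H (covers 1 new). Total picks: 5.
(The true minimum cover uses only 4 catalogues, so greedy is not optimal here.)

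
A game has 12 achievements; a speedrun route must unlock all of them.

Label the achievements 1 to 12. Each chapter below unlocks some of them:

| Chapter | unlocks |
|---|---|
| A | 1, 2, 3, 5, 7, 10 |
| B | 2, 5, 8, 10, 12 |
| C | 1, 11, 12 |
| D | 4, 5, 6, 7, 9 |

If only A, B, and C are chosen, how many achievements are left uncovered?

Union of A, B, C = {1, 2, 3, 5, 7, 8, 10, 11, 12}.
Not covered: 4, 6, 9 — 3 achievements.

3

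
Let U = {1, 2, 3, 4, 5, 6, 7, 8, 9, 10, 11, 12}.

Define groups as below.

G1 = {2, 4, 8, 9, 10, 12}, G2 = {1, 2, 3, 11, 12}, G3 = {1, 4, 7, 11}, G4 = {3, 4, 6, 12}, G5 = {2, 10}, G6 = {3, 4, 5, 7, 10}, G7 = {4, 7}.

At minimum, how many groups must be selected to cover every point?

G1 and G2 and G4 and G6 together: G1 ∪ G2 ∪ G4 ∪ G6 = {1, 2, 3, 4, 5, 6, 7, 8, 9, 10, 11, 12} — every point is covered.
No 3 of the 7 groups cover everything (all 35 combinations miss at least one point), so 4 is optimal.

4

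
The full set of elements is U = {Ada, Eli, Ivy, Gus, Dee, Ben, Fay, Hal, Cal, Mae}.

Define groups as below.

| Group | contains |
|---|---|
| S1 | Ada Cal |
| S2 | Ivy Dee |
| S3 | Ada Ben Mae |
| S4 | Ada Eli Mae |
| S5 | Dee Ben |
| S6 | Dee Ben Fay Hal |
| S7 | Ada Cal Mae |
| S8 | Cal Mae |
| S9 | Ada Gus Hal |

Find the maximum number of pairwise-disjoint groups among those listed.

S2, S8, S9 are pairwise disjoint (S2={Ivy,Dee}; S8={Cal,Mae}; S9={Ada,Gus,Hal}).
Every remaining group overlaps one of these, and no 4 of the listed groups are pairwise disjoint, so 3 is the maximum.

3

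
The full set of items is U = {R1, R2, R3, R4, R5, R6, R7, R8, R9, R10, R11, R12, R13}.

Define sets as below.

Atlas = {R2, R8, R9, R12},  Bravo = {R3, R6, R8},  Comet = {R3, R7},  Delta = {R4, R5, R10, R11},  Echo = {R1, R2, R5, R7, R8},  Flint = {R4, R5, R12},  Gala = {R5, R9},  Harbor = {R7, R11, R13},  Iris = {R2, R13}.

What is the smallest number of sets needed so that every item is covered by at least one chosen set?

Take {Atlas, Bravo, Delta, Echo, Harbor}. Their union is {R1, R2, R3, R4, R5, R6, R7, R8, R9, R10, R11, R12, R13}, which is all 13 items.
No 4 of the 9 sets cover everything (all 126 combinations miss at least one item), so 5 is optimal.

5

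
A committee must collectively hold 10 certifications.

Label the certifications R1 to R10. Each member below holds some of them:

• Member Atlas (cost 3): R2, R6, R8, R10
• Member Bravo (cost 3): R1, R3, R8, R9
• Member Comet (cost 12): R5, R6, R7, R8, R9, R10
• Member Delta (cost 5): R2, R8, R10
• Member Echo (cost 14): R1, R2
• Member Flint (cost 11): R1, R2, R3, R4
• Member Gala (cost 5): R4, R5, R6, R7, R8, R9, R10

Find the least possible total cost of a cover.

Atlas, Bravo, Gala together cover every certification (Atlas ∪ Bravo ∪ Gala = {R1, R2, R3, R4, R5, R6, R7, R8, R9, R10}); total cost 3 + 3 + 5 = 11.
No covering selection has total cost below 11.

11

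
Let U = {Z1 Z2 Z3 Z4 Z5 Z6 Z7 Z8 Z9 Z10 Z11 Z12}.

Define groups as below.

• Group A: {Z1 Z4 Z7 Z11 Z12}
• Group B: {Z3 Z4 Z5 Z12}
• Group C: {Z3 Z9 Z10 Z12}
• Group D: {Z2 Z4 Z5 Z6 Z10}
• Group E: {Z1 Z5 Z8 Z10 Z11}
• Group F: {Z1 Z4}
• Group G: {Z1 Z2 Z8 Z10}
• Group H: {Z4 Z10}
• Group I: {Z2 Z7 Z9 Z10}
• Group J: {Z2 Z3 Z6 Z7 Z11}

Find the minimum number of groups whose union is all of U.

4

A, E, I, and J cover everything between them: the union {Z1, Z2, Z3, Z4, Z5, Z6, Z7, Z8, Z9, Z10, Z11, Z12} is all of U.
No 3 of the 10 groups cover everything (all 120 combinations miss at least one element), so 4 is optimal.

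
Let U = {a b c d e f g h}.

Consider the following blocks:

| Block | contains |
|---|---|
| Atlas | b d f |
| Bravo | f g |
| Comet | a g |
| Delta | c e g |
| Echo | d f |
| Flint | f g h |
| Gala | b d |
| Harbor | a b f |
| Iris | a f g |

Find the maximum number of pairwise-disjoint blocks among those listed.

Comet, Gala are pairwise disjoint (Comet={a,g}; Gala={b,d}).
Every remaining block overlaps one of these, and no 3 of the listed blocks are pairwise disjoint, so 2 is the maximum.

2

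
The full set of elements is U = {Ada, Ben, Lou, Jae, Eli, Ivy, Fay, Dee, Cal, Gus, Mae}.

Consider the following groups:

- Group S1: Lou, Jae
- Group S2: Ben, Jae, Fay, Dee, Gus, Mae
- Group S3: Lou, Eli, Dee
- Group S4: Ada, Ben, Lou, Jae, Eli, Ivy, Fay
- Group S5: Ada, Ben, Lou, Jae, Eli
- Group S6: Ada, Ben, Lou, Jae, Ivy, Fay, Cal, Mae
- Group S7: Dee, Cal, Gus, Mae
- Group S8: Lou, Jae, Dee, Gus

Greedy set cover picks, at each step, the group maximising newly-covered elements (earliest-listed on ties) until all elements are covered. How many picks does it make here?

Greedy: pick S6 (covers 8 new) → pick S2 (covers 2 new) → pick S3 (covers 1 new). Total picks: 3.
(The true minimum cover uses only 2 groups, so greedy is not optimal here.)

3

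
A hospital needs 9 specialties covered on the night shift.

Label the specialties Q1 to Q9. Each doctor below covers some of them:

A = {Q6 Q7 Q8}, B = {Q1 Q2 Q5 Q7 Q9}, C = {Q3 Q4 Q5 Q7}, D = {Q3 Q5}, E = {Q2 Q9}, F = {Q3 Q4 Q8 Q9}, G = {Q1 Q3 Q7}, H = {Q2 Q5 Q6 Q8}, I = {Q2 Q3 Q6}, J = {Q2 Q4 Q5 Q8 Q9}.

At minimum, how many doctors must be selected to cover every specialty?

3

G and I and J together: G ∪ I ∪ J = {Q1, Q2, Q3, Q4, Q5, Q6, Q7, Q8, Q9} — every specialty is covered.
No 2 of the 10 doctors cover everything (all 45 combinations miss at least one specialty), so 3 is optimal.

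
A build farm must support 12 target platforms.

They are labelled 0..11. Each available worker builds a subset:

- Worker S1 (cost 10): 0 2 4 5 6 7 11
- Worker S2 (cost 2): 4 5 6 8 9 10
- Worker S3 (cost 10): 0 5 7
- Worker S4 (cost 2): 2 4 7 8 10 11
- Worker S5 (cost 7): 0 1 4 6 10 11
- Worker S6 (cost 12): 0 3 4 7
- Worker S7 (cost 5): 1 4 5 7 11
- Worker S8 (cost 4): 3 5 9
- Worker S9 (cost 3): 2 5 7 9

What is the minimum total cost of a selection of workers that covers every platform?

13

S4, S5, S8 together cover every platform (S4 ∪ S5 ∪ S8 = {0, 1, 2, 3, 4, 5, 6, 7, 8, 9, 10, 11}); total cost 2 + 7 + 4 = 13.
The greedy pick S2, S4, S5, S8 costs 15; no covering selection beats 13.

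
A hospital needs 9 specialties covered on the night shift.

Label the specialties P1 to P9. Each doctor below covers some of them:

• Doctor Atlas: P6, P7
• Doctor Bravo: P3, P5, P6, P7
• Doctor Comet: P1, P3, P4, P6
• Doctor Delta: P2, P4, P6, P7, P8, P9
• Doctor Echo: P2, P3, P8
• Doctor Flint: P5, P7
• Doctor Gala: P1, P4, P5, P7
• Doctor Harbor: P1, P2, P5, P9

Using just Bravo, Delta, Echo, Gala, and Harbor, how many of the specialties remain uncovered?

Union of Bravo, Delta, Echo, Gala, Harbor = {P1, P2, P3, P4, P5, P6, P7, P8, P9} — that's every specialty, so 0 are uncovered.

0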